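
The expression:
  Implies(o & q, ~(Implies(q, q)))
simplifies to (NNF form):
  ~o | ~q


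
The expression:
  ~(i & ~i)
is always true.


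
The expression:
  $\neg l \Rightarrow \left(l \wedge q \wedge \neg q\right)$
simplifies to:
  $l$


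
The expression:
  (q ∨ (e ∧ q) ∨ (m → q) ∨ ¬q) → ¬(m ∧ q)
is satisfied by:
  {m: False, q: False}
  {q: True, m: False}
  {m: True, q: False}


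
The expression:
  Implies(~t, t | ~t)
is always true.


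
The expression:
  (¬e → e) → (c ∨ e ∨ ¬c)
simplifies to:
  True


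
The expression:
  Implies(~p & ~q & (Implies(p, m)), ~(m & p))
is always true.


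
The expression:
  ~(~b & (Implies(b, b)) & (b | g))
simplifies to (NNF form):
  b | ~g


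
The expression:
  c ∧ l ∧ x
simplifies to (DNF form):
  c ∧ l ∧ x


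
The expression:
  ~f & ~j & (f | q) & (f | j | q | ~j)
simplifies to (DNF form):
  q & ~f & ~j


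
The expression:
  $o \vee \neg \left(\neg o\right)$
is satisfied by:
  {o: True}


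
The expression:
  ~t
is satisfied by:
  {t: False}


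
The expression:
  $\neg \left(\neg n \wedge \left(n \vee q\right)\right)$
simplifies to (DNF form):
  $n \vee \neg q$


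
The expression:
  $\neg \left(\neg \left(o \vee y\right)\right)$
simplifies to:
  $o \vee y$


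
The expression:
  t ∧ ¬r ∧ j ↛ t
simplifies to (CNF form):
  False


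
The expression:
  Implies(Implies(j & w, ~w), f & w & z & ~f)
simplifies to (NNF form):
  j & w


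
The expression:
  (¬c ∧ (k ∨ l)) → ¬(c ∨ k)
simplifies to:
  c ∨ ¬k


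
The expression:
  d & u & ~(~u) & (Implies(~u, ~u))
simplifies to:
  d & u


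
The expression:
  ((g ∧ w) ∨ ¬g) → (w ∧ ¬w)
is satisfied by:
  {g: True, w: False}


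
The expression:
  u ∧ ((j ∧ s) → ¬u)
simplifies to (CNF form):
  u ∧ (¬j ∨ ¬s)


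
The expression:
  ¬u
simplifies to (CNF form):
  ¬u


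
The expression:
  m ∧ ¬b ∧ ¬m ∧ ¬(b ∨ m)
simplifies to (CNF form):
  False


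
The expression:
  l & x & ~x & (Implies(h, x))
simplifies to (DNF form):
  False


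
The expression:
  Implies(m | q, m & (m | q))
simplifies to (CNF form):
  m | ~q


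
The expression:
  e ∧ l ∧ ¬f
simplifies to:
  e ∧ l ∧ ¬f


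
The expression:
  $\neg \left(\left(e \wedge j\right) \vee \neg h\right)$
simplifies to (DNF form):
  $\left(h \wedge \neg e\right) \vee \left(h \wedge \neg j\right)$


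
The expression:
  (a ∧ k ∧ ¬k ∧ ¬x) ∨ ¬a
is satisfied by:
  {a: False}


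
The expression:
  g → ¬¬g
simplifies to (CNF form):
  True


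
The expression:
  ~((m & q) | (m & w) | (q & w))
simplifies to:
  (~m & ~q) | (~m & ~w) | (~q & ~w)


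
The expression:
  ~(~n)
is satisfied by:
  {n: True}


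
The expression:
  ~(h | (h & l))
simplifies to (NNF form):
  ~h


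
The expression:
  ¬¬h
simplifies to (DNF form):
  h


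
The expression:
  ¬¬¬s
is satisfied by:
  {s: False}


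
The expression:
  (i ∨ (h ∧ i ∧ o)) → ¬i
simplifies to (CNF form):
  ¬i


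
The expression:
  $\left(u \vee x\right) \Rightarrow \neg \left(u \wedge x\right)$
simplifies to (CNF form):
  $\neg u \vee \neg x$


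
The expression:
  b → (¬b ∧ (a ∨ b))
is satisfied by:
  {b: False}


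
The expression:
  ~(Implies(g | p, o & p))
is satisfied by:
  {g: True, o: False, p: False}
  {p: True, o: False, g: True}
  {p: True, o: False, g: False}
  {g: True, o: True, p: False}


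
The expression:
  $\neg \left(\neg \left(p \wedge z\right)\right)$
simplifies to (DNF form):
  $p \wedge z$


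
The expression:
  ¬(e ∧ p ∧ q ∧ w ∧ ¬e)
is always true.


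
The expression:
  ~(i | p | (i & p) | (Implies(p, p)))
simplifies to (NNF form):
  False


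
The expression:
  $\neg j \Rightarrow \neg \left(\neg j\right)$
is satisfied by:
  {j: True}


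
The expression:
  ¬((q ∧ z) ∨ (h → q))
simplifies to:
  h ∧ ¬q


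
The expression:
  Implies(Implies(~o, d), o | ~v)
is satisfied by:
  {o: True, v: False, d: False}
  {v: False, d: False, o: False}
  {d: True, o: True, v: False}
  {d: True, v: False, o: False}
  {o: True, v: True, d: False}
  {v: True, o: False, d: False}
  {d: True, v: True, o: True}


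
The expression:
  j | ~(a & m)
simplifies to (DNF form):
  j | ~a | ~m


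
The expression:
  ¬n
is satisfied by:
  {n: False}


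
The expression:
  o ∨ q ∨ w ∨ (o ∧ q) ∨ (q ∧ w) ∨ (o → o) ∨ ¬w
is always true.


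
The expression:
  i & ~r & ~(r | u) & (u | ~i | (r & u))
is never true.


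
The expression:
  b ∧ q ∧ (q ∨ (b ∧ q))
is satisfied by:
  {b: True, q: True}


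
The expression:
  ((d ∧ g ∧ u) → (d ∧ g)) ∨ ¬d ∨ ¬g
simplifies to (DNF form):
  True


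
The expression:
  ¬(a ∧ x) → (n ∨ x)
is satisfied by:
  {n: True, x: True}
  {n: True, x: False}
  {x: True, n: False}


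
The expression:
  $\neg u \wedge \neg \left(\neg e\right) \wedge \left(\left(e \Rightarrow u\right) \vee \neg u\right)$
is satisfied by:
  {e: True, u: False}


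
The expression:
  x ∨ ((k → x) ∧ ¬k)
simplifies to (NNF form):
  x ∨ ¬k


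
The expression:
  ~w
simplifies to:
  ~w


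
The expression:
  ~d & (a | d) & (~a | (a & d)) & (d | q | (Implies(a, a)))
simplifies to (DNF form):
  False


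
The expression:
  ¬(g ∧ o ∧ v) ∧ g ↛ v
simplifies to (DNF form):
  g ∧ ¬v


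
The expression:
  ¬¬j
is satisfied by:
  {j: True}


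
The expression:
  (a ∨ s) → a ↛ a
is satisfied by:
  {a: False, s: False}


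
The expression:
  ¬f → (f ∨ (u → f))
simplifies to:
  f ∨ ¬u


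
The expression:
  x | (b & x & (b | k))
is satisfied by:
  {x: True}


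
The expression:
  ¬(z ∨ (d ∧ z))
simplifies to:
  ¬z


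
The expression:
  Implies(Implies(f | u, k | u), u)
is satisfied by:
  {u: True, f: True, k: False}
  {u: True, k: False, f: False}
  {u: True, f: True, k: True}
  {u: True, k: True, f: False}
  {f: True, k: False, u: False}


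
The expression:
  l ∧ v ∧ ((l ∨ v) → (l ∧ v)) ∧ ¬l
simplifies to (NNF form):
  False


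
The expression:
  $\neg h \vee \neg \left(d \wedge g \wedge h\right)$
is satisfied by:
  {h: False, d: False, g: False}
  {g: True, h: False, d: False}
  {d: True, h: False, g: False}
  {g: True, d: True, h: False}
  {h: True, g: False, d: False}
  {g: True, h: True, d: False}
  {d: True, h: True, g: False}


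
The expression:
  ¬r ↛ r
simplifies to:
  True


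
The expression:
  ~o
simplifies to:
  ~o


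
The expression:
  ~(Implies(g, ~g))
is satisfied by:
  {g: True}


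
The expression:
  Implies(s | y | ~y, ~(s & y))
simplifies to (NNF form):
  ~s | ~y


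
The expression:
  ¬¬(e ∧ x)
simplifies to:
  e ∧ x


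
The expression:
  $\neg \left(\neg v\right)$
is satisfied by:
  {v: True}


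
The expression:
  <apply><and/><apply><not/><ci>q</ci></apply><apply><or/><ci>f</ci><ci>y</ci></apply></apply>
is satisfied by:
  {y: True, f: True, q: False}
  {y: True, q: False, f: False}
  {f: True, q: False, y: False}


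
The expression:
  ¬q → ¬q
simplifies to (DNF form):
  True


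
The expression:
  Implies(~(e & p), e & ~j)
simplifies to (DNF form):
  (e & p) | (e & ~j)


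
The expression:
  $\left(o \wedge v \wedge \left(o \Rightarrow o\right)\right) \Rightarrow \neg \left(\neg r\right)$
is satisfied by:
  {r: True, v: False, o: False}
  {v: False, o: False, r: False}
  {r: True, o: True, v: False}
  {o: True, v: False, r: False}
  {r: True, v: True, o: False}
  {v: True, r: False, o: False}
  {r: True, o: True, v: True}


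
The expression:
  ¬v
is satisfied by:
  {v: False}


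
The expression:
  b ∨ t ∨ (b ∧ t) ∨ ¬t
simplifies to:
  True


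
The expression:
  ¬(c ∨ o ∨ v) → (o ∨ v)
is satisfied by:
  {c: True, o: True, v: True}
  {c: True, o: True, v: False}
  {c: True, v: True, o: False}
  {c: True, v: False, o: False}
  {o: True, v: True, c: False}
  {o: True, v: False, c: False}
  {v: True, o: False, c: False}


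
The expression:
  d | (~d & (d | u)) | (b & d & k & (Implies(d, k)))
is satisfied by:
  {d: True, u: True}
  {d: True, u: False}
  {u: True, d: False}


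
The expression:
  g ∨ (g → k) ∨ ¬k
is always true.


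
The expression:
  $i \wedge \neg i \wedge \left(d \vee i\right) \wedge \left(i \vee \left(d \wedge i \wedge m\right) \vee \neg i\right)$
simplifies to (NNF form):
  $\text{False}$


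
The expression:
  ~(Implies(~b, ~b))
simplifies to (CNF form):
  False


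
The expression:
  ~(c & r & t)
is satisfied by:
  {c: False, t: False, r: False}
  {r: True, c: False, t: False}
  {t: True, c: False, r: False}
  {r: True, t: True, c: False}
  {c: True, r: False, t: False}
  {r: True, c: True, t: False}
  {t: True, c: True, r: False}


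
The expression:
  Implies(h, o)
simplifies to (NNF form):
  o | ~h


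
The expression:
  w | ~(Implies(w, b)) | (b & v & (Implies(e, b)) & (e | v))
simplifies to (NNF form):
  w | (b & v)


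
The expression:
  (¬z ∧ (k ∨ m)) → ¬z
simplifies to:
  True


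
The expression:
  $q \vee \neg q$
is always true.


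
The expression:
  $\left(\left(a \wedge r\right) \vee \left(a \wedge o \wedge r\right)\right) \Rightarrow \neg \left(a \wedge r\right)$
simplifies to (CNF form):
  $\neg a \vee \neg r$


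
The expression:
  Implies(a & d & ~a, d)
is always true.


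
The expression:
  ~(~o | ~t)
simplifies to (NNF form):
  o & t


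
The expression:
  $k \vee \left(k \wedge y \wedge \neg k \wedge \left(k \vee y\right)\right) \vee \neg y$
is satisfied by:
  {k: True, y: False}
  {y: False, k: False}
  {y: True, k: True}


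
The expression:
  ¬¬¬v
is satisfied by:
  {v: False}


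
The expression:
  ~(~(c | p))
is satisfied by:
  {c: True, p: True}
  {c: True, p: False}
  {p: True, c: False}


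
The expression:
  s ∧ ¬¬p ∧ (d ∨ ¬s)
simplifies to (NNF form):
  d ∧ p ∧ s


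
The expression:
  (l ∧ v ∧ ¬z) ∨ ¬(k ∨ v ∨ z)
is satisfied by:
  {l: True, z: False, k: False, v: False}
  {l: False, z: False, k: False, v: False}
  {v: True, l: True, z: False, k: False}
  {v: True, k: True, l: True, z: False}


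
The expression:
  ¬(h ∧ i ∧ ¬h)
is always true.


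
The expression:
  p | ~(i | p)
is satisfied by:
  {p: True, i: False}
  {i: False, p: False}
  {i: True, p: True}


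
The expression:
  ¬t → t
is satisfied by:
  {t: True}


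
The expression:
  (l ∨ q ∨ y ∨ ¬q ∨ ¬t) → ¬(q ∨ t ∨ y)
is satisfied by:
  {q: False, y: False, t: False}


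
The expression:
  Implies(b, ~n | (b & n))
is always true.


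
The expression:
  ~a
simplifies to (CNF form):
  ~a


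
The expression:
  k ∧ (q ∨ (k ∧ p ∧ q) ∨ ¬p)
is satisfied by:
  {q: True, k: True, p: False}
  {k: True, p: False, q: False}
  {q: True, p: True, k: True}


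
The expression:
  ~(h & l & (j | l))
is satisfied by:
  {l: False, h: False}
  {h: True, l: False}
  {l: True, h: False}


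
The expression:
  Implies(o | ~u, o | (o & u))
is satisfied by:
  {o: True, u: True}
  {o: True, u: False}
  {u: True, o: False}


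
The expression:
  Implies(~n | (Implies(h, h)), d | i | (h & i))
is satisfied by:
  {i: True, d: True}
  {i: True, d: False}
  {d: True, i: False}


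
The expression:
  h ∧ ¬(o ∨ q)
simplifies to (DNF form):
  h ∧ ¬o ∧ ¬q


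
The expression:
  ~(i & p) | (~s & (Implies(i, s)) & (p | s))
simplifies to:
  ~i | ~p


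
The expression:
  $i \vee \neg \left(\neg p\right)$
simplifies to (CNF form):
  $i \vee p$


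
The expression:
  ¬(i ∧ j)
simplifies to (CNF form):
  ¬i ∨ ¬j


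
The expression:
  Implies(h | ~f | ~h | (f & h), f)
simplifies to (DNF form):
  f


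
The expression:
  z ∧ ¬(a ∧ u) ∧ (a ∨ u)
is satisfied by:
  {z: True, a: True, u: False}
  {z: True, u: True, a: False}


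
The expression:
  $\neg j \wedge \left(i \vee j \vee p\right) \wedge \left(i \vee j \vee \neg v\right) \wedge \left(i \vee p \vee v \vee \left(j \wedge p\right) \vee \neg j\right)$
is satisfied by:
  {i: True, p: True, j: False, v: False}
  {i: True, p: False, j: False, v: False}
  {i: True, v: True, p: True, j: False}
  {i: True, v: True, p: False, j: False}
  {p: True, v: False, j: False, i: False}


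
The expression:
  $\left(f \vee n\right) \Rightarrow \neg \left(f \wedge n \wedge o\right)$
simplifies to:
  $\neg f \vee \neg n \vee \neg o$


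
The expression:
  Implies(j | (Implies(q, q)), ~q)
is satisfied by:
  {q: False}


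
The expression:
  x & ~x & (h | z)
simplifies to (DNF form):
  False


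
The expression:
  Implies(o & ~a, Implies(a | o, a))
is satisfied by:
  {a: True, o: False}
  {o: False, a: False}
  {o: True, a: True}


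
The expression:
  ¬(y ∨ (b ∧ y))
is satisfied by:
  {y: False}


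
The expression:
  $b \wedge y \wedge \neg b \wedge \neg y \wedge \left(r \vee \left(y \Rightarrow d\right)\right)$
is never true.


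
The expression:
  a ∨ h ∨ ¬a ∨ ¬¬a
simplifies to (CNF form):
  True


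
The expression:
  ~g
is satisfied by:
  {g: False}


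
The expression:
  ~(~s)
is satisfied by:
  {s: True}


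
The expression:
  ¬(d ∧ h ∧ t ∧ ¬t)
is always true.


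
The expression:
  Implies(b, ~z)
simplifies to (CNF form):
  ~b | ~z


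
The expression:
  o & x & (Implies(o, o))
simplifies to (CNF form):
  o & x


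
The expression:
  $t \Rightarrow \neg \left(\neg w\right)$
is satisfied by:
  {w: True, t: False}
  {t: False, w: False}
  {t: True, w: True}


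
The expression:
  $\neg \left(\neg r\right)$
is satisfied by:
  {r: True}


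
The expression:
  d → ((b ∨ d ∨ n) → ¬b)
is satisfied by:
  {d: False, b: False}
  {b: True, d: False}
  {d: True, b: False}


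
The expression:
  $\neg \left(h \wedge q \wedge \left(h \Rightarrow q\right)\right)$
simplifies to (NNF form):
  $\neg h \vee \neg q$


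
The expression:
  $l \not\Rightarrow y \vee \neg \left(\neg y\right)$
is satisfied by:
  {y: True, l: True}
  {y: True, l: False}
  {l: True, y: False}


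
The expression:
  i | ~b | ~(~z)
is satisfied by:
  {i: True, z: True, b: False}
  {i: True, z: False, b: False}
  {z: True, i: False, b: False}
  {i: False, z: False, b: False}
  {i: True, b: True, z: True}
  {i: True, b: True, z: False}
  {b: True, z: True, i: False}


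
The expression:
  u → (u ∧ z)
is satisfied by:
  {z: True, u: False}
  {u: False, z: False}
  {u: True, z: True}


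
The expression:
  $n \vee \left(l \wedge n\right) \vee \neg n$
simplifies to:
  $\text{True}$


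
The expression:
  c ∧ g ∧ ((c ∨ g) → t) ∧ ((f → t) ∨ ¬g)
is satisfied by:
  {t: True, c: True, g: True}


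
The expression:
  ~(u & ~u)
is always true.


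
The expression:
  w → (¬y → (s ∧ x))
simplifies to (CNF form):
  (s ∨ y ∨ ¬w) ∧ (x ∨ y ∨ ¬w)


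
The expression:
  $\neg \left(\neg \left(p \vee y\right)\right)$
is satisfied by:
  {y: True, p: True}
  {y: True, p: False}
  {p: True, y: False}


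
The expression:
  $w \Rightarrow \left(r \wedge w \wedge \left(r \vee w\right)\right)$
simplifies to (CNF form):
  $r \vee \neg w$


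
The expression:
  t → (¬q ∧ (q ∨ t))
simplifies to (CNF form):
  ¬q ∨ ¬t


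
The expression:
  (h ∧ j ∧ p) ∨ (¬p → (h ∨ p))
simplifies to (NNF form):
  h ∨ p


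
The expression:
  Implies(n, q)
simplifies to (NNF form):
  q | ~n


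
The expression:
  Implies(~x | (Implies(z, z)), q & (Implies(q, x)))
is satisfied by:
  {x: True, q: True}


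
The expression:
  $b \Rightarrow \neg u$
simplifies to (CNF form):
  $\neg b \vee \neg u$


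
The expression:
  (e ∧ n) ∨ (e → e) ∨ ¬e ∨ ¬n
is always true.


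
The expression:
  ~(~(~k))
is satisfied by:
  {k: False}


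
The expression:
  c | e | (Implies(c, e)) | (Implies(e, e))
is always true.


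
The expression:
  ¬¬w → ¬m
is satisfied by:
  {w: False, m: False}
  {m: True, w: False}
  {w: True, m: False}


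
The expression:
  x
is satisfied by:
  {x: True}


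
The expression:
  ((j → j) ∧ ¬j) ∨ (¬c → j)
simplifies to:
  True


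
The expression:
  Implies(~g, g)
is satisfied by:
  {g: True}


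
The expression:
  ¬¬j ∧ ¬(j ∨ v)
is never true.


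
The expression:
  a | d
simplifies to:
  a | d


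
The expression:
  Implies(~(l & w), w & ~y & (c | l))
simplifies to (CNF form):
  w & (c | l) & (l | ~y)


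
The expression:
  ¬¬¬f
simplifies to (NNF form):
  ¬f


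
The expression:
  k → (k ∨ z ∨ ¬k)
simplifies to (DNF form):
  True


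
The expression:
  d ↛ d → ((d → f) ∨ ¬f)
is always true.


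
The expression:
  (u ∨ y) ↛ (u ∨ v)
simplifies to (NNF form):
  y ∧ ¬u ∧ ¬v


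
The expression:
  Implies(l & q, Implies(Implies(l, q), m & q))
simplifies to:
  m | ~l | ~q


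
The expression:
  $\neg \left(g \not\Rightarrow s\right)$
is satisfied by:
  {s: True, g: False}
  {g: False, s: False}
  {g: True, s: True}


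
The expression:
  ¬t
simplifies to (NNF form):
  ¬t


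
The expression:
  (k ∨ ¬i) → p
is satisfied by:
  {i: True, p: True, k: False}
  {p: True, k: False, i: False}
  {i: True, p: True, k: True}
  {p: True, k: True, i: False}
  {i: True, k: False, p: False}


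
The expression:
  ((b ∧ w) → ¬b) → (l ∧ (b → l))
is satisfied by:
  {l: True, w: True, b: True}
  {l: True, w: True, b: False}
  {l: True, b: True, w: False}
  {l: True, b: False, w: False}
  {w: True, b: True, l: False}


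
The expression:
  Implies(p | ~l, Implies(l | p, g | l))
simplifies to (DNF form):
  g | l | ~p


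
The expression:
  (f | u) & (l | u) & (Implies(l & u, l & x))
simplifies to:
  (u & x) | (u & ~l) | (f & l & ~u)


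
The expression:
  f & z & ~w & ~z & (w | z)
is never true.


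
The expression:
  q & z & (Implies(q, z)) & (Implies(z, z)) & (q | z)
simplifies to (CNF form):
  q & z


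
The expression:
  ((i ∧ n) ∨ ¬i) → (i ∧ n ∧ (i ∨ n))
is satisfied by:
  {i: True}


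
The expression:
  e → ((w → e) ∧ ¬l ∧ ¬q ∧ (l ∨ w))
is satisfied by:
  {w: True, q: False, e: False, l: False}
  {l: False, q: False, w: False, e: False}
  {l: True, w: True, q: False, e: False}
  {l: True, q: False, w: False, e: False}
  {w: True, q: True, l: False, e: False}
  {q: True, l: False, w: False, e: False}
  {l: True, q: True, w: True, e: False}
  {l: True, q: True, w: False, e: False}
  {e: True, w: True, l: False, q: False}


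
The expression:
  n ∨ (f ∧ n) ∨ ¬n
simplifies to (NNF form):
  True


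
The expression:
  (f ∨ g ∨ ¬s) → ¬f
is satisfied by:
  {f: False}


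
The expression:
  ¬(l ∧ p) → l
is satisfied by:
  {l: True}


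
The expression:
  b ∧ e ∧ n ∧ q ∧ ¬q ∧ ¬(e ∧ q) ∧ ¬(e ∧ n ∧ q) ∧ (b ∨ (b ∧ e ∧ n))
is never true.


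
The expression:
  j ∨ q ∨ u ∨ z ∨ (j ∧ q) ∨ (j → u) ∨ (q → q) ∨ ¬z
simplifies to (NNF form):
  True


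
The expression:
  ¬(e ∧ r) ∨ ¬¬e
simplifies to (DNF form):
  True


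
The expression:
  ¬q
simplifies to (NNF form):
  ¬q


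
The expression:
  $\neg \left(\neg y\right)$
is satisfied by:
  {y: True}


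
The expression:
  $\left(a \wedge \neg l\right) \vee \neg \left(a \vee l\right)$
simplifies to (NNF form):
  $\neg l$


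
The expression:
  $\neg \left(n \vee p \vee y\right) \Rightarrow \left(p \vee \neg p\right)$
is always true.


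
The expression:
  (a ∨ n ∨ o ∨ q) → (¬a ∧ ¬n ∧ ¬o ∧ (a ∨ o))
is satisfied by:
  {n: False, q: False, o: False, a: False}


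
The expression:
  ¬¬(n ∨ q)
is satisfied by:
  {n: True, q: True}
  {n: True, q: False}
  {q: True, n: False}


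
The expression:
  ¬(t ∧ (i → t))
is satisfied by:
  {t: False}


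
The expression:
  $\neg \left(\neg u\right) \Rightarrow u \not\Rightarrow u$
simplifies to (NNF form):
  $\neg u$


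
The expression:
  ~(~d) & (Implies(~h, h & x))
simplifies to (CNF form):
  d & h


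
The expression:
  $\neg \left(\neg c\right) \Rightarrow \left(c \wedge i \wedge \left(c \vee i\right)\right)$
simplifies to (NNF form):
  $i \vee \neg c$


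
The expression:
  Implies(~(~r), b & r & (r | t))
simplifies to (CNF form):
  b | ~r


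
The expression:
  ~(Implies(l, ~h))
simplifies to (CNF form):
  h & l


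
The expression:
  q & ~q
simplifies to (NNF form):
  False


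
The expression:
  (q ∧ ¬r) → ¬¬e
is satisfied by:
  {r: True, e: True, q: False}
  {r: True, e: False, q: False}
  {e: True, r: False, q: False}
  {r: False, e: False, q: False}
  {r: True, q: True, e: True}
  {r: True, q: True, e: False}
  {q: True, e: True, r: False}


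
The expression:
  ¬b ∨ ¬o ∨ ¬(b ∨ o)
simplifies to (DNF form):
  ¬b ∨ ¬o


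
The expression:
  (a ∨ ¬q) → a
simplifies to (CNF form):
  a ∨ q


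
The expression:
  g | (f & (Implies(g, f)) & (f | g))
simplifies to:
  f | g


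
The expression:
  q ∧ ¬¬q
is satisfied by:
  {q: True}


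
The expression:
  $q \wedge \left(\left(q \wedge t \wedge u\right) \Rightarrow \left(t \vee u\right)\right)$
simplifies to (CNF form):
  $q$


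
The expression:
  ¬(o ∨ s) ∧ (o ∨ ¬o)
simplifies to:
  ¬o ∧ ¬s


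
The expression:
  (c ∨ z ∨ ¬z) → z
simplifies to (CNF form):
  z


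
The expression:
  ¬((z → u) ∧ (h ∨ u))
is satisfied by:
  {z: True, h: False, u: False}
  {h: False, u: False, z: False}
  {z: True, h: True, u: False}


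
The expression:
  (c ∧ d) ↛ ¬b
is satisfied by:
  {c: True, b: True, d: True}


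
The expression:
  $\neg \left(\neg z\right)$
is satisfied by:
  {z: True}


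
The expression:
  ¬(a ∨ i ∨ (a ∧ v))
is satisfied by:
  {i: False, a: False}


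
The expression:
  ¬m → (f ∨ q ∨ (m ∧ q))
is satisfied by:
  {q: True, m: True, f: True}
  {q: True, m: True, f: False}
  {q: True, f: True, m: False}
  {q: True, f: False, m: False}
  {m: True, f: True, q: False}
  {m: True, f: False, q: False}
  {f: True, m: False, q: False}


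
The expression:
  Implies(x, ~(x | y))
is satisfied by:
  {x: False}


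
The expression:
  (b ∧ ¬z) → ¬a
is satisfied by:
  {z: True, a: False, b: False}
  {z: False, a: False, b: False}
  {b: True, z: True, a: False}
  {b: True, z: False, a: False}
  {a: True, z: True, b: False}
  {a: True, z: False, b: False}
  {a: True, b: True, z: True}


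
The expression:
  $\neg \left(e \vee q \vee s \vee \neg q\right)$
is never true.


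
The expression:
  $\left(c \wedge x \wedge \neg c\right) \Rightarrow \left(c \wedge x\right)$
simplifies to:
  $\text{True}$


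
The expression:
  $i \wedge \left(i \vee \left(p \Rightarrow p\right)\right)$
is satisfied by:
  {i: True}


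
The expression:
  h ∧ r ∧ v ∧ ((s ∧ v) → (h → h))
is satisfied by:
  {r: True, h: True, v: True}


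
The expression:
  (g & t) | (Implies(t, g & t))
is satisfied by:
  {g: True, t: False}
  {t: False, g: False}
  {t: True, g: True}


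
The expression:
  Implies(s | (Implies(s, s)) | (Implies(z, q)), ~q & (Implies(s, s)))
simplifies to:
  ~q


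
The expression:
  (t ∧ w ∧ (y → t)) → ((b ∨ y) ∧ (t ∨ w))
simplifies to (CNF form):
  b ∨ y ∨ ¬t ∨ ¬w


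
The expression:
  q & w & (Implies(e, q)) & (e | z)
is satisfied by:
  {w: True, q: True, z: True, e: True}
  {w: True, q: True, z: True, e: False}
  {w: True, q: True, e: True, z: False}


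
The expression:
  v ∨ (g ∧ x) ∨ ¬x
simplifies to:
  g ∨ v ∨ ¬x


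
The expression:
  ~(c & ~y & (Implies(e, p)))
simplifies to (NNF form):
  y | ~c | (e & ~p)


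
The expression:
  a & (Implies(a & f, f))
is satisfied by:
  {a: True}


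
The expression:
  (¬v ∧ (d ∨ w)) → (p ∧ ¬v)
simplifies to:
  p ∨ v ∨ (¬d ∧ ¬w)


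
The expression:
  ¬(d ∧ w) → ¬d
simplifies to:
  w ∨ ¬d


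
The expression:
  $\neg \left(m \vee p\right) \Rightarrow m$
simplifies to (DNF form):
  $m \vee p$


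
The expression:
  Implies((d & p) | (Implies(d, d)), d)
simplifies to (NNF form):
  d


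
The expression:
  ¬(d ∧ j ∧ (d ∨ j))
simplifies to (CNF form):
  ¬d ∨ ¬j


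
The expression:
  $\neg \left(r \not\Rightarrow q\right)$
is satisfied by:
  {q: True, r: False}
  {r: False, q: False}
  {r: True, q: True}


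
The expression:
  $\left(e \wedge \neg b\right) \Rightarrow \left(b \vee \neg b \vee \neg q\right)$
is always true.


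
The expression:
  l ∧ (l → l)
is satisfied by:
  {l: True}


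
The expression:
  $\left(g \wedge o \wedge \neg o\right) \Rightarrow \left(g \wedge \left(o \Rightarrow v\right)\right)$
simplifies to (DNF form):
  $\text{True}$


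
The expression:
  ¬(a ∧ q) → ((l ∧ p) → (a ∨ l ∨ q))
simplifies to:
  True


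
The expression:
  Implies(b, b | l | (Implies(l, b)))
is always true.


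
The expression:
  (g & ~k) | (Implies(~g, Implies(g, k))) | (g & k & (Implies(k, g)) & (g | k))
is always true.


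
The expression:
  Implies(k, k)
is always true.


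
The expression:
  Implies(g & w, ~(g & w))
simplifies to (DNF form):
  ~g | ~w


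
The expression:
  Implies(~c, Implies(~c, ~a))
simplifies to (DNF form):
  c | ~a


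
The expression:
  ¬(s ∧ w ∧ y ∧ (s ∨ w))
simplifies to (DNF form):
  ¬s ∨ ¬w ∨ ¬y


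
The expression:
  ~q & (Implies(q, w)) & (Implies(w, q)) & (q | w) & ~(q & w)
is never true.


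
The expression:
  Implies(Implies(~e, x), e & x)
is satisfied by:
  {e: False, x: False}
  {x: True, e: True}


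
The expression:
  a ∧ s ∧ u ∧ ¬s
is never true.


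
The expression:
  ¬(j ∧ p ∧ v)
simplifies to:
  ¬j ∨ ¬p ∨ ¬v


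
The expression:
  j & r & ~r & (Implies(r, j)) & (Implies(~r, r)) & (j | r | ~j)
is never true.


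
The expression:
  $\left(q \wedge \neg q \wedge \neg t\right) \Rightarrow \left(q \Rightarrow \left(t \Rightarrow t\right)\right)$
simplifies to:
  $\text{True}$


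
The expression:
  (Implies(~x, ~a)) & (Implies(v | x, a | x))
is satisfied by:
  {x: True, v: False, a: False}
  {x: True, a: True, v: False}
  {x: True, v: True, a: False}
  {x: True, a: True, v: True}
  {a: False, v: False, x: False}


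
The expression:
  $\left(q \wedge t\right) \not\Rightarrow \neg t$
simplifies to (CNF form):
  $q \wedge t$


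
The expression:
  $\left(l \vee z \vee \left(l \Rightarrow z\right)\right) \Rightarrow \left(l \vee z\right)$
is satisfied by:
  {z: True, l: True}
  {z: True, l: False}
  {l: True, z: False}


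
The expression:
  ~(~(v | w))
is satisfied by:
  {v: True, w: True}
  {v: True, w: False}
  {w: True, v: False}


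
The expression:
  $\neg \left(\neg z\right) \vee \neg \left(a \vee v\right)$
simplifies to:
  $z \vee \left(\neg a \wedge \neg v\right)$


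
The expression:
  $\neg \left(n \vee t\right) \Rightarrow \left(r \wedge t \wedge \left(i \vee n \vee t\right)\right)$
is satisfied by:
  {n: True, t: True}
  {n: True, t: False}
  {t: True, n: False}


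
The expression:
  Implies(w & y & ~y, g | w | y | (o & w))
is always true.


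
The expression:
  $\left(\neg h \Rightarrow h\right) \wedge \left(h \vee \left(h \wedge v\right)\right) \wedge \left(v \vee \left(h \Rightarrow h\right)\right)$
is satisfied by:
  {h: True}


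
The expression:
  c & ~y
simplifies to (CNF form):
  c & ~y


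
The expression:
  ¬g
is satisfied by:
  {g: False}


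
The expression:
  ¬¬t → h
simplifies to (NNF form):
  h ∨ ¬t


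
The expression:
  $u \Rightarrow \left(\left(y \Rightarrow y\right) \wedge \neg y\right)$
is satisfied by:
  {u: False, y: False}
  {y: True, u: False}
  {u: True, y: False}


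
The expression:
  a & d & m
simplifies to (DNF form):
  a & d & m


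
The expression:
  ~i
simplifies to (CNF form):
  ~i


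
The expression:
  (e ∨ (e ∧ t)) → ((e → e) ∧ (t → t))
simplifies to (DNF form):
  True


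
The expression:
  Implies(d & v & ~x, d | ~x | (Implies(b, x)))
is always true.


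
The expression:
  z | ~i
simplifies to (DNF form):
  z | ~i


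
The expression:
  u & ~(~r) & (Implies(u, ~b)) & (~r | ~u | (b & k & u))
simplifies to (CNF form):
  False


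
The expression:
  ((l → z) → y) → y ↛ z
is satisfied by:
  {l: False, y: False, z: False}
  {z: True, l: False, y: False}
  {z: True, l: True, y: False}
  {y: True, l: False, z: False}
  {y: True, l: True, z: False}


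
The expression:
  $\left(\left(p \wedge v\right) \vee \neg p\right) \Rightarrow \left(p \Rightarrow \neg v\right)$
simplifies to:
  $\neg p \vee \neg v$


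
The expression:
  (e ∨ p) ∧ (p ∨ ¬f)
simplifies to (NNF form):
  p ∨ (e ∧ ¬f)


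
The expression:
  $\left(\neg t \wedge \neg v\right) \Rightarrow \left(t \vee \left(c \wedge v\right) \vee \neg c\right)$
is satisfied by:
  {t: True, v: True, c: False}
  {t: True, c: False, v: False}
  {v: True, c: False, t: False}
  {v: False, c: False, t: False}
  {t: True, v: True, c: True}
  {t: True, c: True, v: False}
  {v: True, c: True, t: False}


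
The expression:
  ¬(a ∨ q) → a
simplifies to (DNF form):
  a ∨ q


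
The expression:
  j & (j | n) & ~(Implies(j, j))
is never true.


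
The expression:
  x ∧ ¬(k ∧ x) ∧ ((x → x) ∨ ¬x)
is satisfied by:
  {x: True, k: False}


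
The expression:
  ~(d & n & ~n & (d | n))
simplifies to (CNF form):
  True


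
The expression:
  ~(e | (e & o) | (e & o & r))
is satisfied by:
  {e: False}


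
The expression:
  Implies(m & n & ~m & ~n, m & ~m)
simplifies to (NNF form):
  True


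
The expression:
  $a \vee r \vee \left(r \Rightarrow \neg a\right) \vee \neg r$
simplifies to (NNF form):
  $\text{True}$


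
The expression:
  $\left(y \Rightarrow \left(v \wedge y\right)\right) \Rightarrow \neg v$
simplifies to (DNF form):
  $\neg v$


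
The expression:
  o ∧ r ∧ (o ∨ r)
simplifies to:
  o ∧ r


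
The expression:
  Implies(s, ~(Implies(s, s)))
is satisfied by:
  {s: False}


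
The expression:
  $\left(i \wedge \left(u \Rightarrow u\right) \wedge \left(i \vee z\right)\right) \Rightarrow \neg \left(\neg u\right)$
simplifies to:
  $u \vee \neg i$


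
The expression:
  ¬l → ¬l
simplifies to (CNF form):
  True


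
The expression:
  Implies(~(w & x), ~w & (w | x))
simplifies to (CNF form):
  x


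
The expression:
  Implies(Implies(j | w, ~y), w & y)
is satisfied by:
  {y: True, w: True, j: True}
  {y: True, w: True, j: False}
  {y: True, j: True, w: False}


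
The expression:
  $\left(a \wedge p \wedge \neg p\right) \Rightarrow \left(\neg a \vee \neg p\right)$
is always true.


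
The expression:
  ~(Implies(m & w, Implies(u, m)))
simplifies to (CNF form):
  False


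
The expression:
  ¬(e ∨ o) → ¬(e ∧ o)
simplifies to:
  True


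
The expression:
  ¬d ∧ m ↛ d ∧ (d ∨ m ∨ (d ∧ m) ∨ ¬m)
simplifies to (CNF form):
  m ∧ ¬d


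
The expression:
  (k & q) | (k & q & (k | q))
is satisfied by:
  {q: True, k: True}


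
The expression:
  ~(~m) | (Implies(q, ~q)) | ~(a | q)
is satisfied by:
  {m: True, q: False}
  {q: False, m: False}
  {q: True, m: True}


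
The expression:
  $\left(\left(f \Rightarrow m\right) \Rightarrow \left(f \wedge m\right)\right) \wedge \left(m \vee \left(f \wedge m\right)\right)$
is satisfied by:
  {m: True, f: True}


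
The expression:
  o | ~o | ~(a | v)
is always true.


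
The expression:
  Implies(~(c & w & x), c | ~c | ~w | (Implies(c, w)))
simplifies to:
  True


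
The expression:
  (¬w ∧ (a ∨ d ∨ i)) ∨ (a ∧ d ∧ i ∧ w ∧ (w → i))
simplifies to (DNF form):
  (a ∧ ¬w) ∨ (d ∧ ¬w) ∨ (i ∧ ¬w) ∨ (a ∧ d ∧ i)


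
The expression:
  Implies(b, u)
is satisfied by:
  {u: True, b: False}
  {b: False, u: False}
  {b: True, u: True}


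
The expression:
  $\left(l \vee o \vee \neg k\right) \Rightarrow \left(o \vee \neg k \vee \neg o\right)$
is always true.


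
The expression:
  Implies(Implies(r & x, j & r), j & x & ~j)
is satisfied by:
  {r: True, x: True, j: False}


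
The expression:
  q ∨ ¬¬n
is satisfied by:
  {n: True, q: True}
  {n: True, q: False}
  {q: True, n: False}


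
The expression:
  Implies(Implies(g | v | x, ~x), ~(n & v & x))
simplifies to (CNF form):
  True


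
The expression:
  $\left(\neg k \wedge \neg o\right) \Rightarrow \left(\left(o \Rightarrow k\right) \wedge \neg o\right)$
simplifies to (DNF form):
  $\text{True}$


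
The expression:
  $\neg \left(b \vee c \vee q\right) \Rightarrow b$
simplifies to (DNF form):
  $b \vee c \vee q$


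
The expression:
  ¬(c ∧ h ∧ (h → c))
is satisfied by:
  {h: False, c: False}
  {c: True, h: False}
  {h: True, c: False}


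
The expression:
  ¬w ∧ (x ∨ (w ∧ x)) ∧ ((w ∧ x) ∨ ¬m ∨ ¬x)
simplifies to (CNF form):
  x ∧ ¬m ∧ ¬w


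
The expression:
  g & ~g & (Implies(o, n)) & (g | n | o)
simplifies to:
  False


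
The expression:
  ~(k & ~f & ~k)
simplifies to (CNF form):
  True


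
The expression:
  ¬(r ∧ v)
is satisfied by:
  {v: False, r: False}
  {r: True, v: False}
  {v: True, r: False}


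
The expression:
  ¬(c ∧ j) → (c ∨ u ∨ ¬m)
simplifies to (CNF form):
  c ∨ u ∨ ¬m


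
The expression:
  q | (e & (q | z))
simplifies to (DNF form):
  q | (e & z)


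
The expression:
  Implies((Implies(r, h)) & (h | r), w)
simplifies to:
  w | ~h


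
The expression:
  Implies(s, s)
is always true.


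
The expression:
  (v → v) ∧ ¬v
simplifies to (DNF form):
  ¬v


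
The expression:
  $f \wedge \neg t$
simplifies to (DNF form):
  $f \wedge \neg t$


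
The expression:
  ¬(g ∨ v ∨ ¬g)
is never true.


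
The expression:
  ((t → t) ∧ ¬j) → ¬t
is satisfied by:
  {j: True, t: False}
  {t: False, j: False}
  {t: True, j: True}


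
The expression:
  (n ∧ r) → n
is always true.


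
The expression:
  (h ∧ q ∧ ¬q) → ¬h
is always true.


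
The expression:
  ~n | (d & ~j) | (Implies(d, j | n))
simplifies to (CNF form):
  True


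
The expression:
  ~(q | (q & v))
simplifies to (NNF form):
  ~q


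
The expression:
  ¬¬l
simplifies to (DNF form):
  l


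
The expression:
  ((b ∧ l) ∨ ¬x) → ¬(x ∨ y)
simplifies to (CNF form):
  (x ∨ ¬x) ∧ (x ∨ ¬y) ∧ (x ∨ ¬b ∨ ¬x) ∧ (x ∨ ¬b ∨ ¬y) ∧ (x ∨ ¬l ∨ ¬x) ∧ (x ∨ ¬l ∨ ¬y) ∧ (¬b ∨ ¬l ∨ ¬x) ∧ (¬b ∨ ¬l ∨ ¬y)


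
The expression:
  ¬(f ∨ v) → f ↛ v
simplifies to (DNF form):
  f ∨ v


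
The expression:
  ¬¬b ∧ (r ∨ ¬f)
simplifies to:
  b ∧ (r ∨ ¬f)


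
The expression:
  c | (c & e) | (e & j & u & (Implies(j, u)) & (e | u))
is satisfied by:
  {c: True, e: True, j: True, u: True}
  {c: True, e: True, j: True, u: False}
  {c: True, e: True, u: True, j: False}
  {c: True, e: True, u: False, j: False}
  {c: True, j: True, u: True, e: False}
  {c: True, j: True, u: False, e: False}
  {c: True, j: False, u: True, e: False}
  {c: True, j: False, u: False, e: False}
  {e: True, j: True, u: True, c: False}


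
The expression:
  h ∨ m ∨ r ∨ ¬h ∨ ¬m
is always true.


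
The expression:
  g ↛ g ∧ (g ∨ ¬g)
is never true.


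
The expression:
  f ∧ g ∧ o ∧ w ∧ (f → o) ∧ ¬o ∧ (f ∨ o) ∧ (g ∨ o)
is never true.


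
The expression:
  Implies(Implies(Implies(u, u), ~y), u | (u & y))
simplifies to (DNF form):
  u | y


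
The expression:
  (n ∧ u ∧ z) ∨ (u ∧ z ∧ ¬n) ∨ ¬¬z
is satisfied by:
  {z: True}


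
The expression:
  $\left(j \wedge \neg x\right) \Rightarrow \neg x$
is always true.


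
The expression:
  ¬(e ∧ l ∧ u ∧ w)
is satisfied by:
  {l: False, e: False, u: False, w: False}
  {w: True, l: False, e: False, u: False}
  {u: True, l: False, e: False, w: False}
  {w: True, u: True, l: False, e: False}
  {e: True, w: False, l: False, u: False}
  {w: True, e: True, l: False, u: False}
  {u: True, e: True, w: False, l: False}
  {w: True, u: True, e: True, l: False}
  {l: True, u: False, e: False, w: False}
  {w: True, l: True, u: False, e: False}
  {u: True, l: True, w: False, e: False}
  {w: True, u: True, l: True, e: False}
  {e: True, l: True, u: False, w: False}
  {w: True, e: True, l: True, u: False}
  {u: True, e: True, l: True, w: False}


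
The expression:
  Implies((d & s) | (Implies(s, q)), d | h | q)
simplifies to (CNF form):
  d | h | q | s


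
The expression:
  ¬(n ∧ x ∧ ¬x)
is always true.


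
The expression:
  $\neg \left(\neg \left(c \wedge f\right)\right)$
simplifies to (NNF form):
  $c \wedge f$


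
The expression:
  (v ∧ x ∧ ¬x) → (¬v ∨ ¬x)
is always true.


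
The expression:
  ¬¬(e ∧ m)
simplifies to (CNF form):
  e ∧ m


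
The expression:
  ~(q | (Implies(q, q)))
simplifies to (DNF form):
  False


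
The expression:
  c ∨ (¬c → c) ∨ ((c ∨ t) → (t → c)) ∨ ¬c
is always true.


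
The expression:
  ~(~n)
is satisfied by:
  {n: True}


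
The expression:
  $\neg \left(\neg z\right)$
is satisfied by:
  {z: True}


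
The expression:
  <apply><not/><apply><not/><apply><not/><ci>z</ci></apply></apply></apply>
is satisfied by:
  {z: False}


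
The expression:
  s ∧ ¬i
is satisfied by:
  {s: True, i: False}


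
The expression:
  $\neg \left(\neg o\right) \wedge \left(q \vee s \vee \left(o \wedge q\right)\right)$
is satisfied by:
  {q: True, s: True, o: True}
  {q: True, o: True, s: False}
  {s: True, o: True, q: False}


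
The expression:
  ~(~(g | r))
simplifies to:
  g | r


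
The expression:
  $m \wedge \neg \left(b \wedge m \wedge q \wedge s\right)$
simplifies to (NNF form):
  $m \wedge \left(\neg b \vee \neg q \vee \neg s\right)$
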